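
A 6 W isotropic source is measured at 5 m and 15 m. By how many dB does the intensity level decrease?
Δβ = 20·log₁₀(r₂/r₁) = 9.542 dB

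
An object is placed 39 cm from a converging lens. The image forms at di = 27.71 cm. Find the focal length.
1/f = 1/do + 1/di → f = 16.2 cm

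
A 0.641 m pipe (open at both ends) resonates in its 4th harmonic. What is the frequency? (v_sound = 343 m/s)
fₙ = nv/(2L) = 1070 Hz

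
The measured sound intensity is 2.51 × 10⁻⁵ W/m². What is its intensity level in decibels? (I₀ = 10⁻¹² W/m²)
β = 10·log₁₀(I/I₀) = 74 dB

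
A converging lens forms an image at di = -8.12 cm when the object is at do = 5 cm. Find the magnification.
M = −di/do = 1.624 (upright image)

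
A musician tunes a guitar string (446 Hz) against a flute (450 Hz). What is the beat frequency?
4 Hz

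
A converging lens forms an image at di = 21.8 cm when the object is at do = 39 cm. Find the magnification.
M = −di/do = -0.559 (inverted image)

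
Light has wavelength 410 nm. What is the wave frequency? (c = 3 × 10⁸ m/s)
f = c/λ = 7.317 × 10¹⁴ Hz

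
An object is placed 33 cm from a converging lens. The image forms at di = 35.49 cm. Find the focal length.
1/f = 1/do + 1/di → f = 17.1 cm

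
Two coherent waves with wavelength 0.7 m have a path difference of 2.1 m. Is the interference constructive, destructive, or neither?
constructive — path difference = 3λ, a whole number of wavelengths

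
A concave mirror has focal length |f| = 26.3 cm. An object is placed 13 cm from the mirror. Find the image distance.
f = +26.3 cm (concave); 1/di = 1/f − 1/do → di = -25.71 cm (virtual image, behind mirror)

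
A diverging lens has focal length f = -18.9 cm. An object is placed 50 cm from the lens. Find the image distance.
1/di = 1/f − 1/do → di = -13.72 cm (virtual image)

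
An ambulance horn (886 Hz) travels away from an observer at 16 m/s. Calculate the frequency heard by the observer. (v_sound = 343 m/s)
f_obs = f·v/(v + v_s) = 846.5 Hz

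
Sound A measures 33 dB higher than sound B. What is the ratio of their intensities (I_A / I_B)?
I_A/I_B = 10^(Δβ/10) = 1995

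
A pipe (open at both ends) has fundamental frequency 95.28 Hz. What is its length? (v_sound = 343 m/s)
L = v/(2f₁) = 1.8 m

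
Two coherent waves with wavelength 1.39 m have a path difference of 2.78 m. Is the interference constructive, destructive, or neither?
constructive — path difference = 2λ, a whole number of wavelengths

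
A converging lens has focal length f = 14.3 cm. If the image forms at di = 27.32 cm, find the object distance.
1/do = 1/f − 1/di → do = 30.01 cm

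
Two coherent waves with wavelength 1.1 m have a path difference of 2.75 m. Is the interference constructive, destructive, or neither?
destructive — path difference = 2.5λ, an odd multiple of λ/2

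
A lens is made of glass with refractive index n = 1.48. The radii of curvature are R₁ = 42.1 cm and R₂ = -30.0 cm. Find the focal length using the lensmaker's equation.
1/f = (n − 1)(1/R₁ − 1/R₂) → f = 36.49 cm (converging lens)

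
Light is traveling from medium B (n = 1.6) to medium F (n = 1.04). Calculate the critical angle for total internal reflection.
θc = arcsin(n₂/n₁) = 40.54°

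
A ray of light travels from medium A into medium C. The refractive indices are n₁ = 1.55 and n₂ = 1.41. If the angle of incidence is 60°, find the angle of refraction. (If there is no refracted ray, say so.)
sin θ₂ = (n₁/n₂)·sin θ₁ = 0.952 → θ₂ = 72.18°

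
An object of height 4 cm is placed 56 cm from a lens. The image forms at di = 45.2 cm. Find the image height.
hi = (-di/do) × ho = -3.229 cm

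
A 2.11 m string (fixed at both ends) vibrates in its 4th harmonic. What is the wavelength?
λₙ = 2L/n = 1.055 m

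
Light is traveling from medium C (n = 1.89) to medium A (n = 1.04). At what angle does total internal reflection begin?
θc = arcsin(n₂/n₁) = 33.39°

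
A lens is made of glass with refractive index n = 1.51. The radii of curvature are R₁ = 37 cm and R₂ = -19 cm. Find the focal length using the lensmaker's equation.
1/f = (n − 1)(1/R₁ − 1/R₂) → f = 24.61 cm (converging lens)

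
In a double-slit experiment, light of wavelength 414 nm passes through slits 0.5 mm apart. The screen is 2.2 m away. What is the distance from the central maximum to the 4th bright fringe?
y = mλL/d = 7.286 mm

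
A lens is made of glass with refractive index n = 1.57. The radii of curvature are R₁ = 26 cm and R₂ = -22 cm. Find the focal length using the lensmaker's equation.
1/f = (n − 1)(1/R₁ − 1/R₂) → f = 20.91 cm (converging lens)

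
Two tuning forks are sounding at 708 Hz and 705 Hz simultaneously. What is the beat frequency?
3 Hz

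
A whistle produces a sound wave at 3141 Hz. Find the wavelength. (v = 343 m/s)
λ = v/f = 0.1092 m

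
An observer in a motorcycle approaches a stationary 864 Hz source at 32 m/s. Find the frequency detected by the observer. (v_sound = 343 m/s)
f_obs = f·(v + v_o)/v = 944.6 Hz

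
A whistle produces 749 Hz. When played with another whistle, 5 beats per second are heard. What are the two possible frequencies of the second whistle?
f₂ = 749 ± 5 Hz → 754 Hz or 744 Hz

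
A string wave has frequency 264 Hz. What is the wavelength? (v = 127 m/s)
λ = v/f = 0.4811 m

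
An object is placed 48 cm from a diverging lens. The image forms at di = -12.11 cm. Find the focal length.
1/f = 1/do + 1/di → f = -16.2 cm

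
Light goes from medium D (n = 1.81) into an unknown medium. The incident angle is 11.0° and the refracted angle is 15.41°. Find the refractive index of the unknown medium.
n₂ = n₁·sin θ₁ / sin θ₂ = 1.3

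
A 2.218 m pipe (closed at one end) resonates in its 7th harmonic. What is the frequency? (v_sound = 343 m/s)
fₙ = nv/(4L) = 270.6 Hz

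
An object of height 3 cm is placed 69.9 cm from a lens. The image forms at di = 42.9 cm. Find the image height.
hi = (-di/do) × ho = -1.841 cm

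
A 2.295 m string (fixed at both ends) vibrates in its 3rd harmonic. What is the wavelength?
λₙ = 2L/n = 1.53 m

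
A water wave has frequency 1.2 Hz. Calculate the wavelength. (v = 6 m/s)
λ = v/f = 5 m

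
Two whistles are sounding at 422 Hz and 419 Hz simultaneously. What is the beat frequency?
3 Hz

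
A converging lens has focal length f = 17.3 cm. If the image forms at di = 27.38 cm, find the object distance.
1/do = 1/f − 1/di → do = 46.99 cm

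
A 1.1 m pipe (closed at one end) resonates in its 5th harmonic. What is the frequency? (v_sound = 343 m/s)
fₙ = nv/(4L) = 389.8 Hz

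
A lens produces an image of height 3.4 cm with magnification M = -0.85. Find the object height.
ho = |hi|/|M| = 4 cm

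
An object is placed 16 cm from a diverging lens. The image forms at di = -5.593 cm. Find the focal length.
1/f = 1/do + 1/di → f = -8.599 cm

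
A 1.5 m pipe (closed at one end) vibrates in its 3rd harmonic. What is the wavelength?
λₙ = 4L/n = 2 m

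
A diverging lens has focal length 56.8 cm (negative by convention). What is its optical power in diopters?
P = 1/f = -1.761 D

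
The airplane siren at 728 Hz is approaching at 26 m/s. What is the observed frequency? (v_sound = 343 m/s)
f_obs = f·v/(v − v_s) = 787.7 Hz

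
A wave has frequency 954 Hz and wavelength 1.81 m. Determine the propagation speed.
v = fλ = 1727 m/s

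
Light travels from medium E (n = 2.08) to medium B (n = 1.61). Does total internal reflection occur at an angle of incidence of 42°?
θc = arcsin(n₂/n₁) = 50.72°; 42° < θc, so no — the ray refracts.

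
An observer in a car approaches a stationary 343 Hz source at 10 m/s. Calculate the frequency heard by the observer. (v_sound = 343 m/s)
f_obs = f·(v + v_o)/v = 353 Hz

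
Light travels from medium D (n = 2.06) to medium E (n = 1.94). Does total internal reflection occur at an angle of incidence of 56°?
θc = arcsin(n₂/n₁) = 70.35°; 56° < θc, so no — the ray refracts.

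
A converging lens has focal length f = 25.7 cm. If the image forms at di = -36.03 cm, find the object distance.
1/do = 1/f − 1/di → do = 15 cm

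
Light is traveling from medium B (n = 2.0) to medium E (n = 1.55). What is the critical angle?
θc = arcsin(n₂/n₁) = 50.81°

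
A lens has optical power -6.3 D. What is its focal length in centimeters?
f = 1/P = -15.87 cm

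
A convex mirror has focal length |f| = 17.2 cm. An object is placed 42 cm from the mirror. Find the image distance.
f = −17.2 cm (convex); 1/di = 1/f − 1/do → di = -12.2 cm (virtual image, behind mirror)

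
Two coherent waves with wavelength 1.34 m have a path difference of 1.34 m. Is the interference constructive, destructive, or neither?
constructive — path difference = 1λ, a whole number of wavelengths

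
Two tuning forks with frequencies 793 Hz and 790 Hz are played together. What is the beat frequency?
3 Hz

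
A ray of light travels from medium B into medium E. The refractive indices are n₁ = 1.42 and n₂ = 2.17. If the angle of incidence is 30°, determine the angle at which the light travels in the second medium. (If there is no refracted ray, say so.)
sin θ₂ = (n₁/n₂)·sin θ₁ = 0.3272 → θ₂ = 19.1°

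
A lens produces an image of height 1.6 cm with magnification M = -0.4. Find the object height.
ho = |hi|/|M| = 4 cm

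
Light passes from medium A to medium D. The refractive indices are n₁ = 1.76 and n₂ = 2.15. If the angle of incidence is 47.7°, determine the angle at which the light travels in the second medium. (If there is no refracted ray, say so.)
sin θ₂ = (n₁/n₂)·sin θ₁ = 0.6055 → θ₂ = 37.26°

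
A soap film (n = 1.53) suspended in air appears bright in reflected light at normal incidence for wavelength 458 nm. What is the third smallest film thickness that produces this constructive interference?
2nt = (m − ½)λ with m = 3 → t = (m − ½)λ/(2n) = 374.2 nm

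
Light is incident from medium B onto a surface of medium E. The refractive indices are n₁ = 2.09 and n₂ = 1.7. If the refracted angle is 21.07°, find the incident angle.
sin θ₁ = (n₂/n₁)·sin θ₂ → θ₁ = 17°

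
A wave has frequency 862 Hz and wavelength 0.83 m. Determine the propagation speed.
v = fλ = 715.5 m/s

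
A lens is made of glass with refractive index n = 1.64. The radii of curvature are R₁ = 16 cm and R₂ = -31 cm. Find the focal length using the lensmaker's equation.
1/f = (n − 1)(1/R₁ − 1/R₂) → f = 16.49 cm (converging lens)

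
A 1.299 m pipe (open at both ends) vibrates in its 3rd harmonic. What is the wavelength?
λₙ = 2L/n = 0.866 m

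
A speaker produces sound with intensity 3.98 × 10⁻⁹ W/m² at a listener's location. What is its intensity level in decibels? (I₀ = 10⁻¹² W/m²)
β = 10·log₁₀(I/I₀) = 36 dB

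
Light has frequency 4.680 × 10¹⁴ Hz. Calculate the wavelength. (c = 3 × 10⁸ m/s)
λ = c/f = 641 nm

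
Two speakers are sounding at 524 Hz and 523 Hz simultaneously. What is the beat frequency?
1 Hz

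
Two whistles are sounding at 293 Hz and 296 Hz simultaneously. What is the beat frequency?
3 Hz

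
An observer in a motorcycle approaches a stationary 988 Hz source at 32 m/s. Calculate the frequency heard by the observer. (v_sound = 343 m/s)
f_obs = f·(v + v_o)/v = 1080 Hz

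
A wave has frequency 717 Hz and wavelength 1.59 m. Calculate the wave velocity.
v = fλ = 1140 m/s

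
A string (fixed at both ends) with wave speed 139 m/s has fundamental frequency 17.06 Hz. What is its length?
L = v/(2f₁) = 4.074 m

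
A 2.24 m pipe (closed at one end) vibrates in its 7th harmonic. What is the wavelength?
λₙ = 4L/n = 1.28 m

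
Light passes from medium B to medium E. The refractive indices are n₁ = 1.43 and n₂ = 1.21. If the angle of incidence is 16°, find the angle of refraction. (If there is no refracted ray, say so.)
sin θ₂ = (n₁/n₂)·sin θ₁ = 0.3258 → θ₂ = 19.01°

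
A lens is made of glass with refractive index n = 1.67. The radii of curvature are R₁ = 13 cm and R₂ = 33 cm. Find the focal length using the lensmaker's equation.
1/f = (n − 1)(1/R₁ − 1/R₂) → f = 32.01 cm (converging lens)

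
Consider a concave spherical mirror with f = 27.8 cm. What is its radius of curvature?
R = 2|f| = 55.6 cm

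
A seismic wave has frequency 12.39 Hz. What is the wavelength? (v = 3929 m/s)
λ = v/f = 317.1 m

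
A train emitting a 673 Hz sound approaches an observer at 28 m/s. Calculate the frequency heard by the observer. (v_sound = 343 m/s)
f_obs = f·v/(v − v_s) = 732.8 Hz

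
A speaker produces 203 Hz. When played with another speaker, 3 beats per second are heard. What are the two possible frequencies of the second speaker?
f₂ = 203 ± 3 Hz → 206 Hz or 200 Hz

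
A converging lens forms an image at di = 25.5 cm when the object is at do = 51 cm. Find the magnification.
M = −di/do = -0.5 (inverted image)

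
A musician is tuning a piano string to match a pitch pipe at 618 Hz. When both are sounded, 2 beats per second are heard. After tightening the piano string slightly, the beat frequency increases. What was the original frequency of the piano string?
620 Hz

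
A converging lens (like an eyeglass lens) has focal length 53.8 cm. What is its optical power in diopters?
P = 1/f = 1.859 D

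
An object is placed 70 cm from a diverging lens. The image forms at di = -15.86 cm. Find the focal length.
1/f = 1/do + 1/di → f = -20.51 cm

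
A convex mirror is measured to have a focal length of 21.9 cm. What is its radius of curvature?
R = 2|f| = 43.8 cm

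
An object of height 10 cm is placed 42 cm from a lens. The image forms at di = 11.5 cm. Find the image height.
hi = (-di/do) × ho = -2.738 cm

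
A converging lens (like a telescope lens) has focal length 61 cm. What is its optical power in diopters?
P = 1/f = 1.639 D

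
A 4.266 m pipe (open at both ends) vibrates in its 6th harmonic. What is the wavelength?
λₙ = 2L/n = 1.422 m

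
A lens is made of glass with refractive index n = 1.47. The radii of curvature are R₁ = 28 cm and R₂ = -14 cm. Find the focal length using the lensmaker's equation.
1/f = (n − 1)(1/R₁ − 1/R₂) → f = 19.86 cm (converging lens)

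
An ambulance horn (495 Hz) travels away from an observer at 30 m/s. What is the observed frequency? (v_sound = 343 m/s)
f_obs = f·v/(v + v_s) = 455.2 Hz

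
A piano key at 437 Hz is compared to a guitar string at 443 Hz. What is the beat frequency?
6 Hz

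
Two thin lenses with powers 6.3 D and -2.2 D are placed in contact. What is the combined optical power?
P_total = P₁ + P₂ = 4.1 D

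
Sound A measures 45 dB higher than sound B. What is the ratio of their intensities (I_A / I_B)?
I_A/I_B = 10^(Δβ/10) = 31620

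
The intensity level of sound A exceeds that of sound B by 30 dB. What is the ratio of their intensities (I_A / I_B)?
I_A/I_B = 10^(Δβ/10) = 1000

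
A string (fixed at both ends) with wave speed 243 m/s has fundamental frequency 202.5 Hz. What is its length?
L = v/(2f₁) = 0.6 m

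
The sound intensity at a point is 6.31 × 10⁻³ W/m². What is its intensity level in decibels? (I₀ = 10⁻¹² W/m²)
β = 10·log₁₀(I/I₀) = 98 dB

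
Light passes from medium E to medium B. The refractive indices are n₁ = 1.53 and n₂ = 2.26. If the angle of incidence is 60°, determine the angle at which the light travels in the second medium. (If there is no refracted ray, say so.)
sin θ₂ = (n₁/n₂)·sin θ₁ = 0.5863 → θ₂ = 35.89°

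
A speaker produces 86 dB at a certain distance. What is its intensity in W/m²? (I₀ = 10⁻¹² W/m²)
I = I₀·10^(β/10) = 3.98 × 10⁻⁴ W/m²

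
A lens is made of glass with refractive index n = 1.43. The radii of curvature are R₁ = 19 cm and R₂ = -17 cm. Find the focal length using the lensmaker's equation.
1/f = (n − 1)(1/R₁ − 1/R₂) → f = 20.87 cm (converging lens)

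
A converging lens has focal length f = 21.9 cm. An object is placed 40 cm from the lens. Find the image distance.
1/di = 1/f − 1/do → di = 48.4 cm (real image)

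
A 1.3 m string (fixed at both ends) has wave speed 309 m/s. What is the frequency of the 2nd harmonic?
fₙ = nv/(2L) = 237.7 Hz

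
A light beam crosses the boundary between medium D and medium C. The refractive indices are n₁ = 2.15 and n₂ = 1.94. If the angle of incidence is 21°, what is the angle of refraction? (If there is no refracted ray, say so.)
sin θ₂ = (n₁/n₂)·sin θ₁ = 0.3972 → θ₂ = 23.4°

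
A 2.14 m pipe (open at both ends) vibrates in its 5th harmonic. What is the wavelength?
λₙ = 2L/n = 0.856 m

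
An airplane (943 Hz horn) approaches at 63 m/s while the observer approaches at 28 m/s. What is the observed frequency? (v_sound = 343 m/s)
f_obs = f·(v + v_o)/(v − v_s) = 1249 Hz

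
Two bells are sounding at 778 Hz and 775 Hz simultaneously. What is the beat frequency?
3 Hz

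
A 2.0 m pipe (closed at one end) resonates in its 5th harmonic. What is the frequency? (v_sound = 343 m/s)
fₙ = nv/(4L) = 214.4 Hz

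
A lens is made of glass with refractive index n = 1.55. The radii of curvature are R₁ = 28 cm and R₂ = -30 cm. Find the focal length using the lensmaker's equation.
1/f = (n − 1)(1/R₁ − 1/R₂) → f = 26.33 cm (converging lens)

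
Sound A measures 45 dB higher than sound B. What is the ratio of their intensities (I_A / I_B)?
I_A/I_B = 10^(Δβ/10) = 31620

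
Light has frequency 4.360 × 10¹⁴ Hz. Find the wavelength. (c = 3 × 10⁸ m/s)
λ = c/f = 688.1 nm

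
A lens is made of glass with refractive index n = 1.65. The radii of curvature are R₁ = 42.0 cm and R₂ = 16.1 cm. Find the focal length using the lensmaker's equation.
1/f = (n − 1)(1/R₁ − 1/R₂) → f = -40.17 cm (diverging lens)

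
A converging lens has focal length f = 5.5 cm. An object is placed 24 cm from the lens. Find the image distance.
1/di = 1/f − 1/do → di = 7.135 cm (real image)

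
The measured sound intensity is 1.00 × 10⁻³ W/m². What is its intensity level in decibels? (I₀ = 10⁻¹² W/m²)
β = 10·log₁₀(I/I₀) = 90 dB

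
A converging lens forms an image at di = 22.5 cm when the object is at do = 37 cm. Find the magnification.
M = −di/do = -0.6081 (inverted image)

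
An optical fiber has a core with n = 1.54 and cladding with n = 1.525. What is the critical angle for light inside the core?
θc = arcsin(n_cladding/n_core) = 82°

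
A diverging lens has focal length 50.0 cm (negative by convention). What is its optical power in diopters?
P = 1/f = -2 D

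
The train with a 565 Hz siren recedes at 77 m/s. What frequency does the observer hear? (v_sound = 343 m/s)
f_obs = f·v/(v + v_s) = 461.4 Hz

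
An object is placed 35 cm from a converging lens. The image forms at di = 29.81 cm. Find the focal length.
1/f = 1/do + 1/di → f = 16.1 cm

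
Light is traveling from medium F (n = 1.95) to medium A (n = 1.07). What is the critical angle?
θc = arcsin(n₂/n₁) = 33.28°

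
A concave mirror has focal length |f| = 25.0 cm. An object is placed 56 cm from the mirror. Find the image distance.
f = +25.0 cm (concave); 1/di = 1/f − 1/do → di = 45.16 cm (real image, in front of mirror)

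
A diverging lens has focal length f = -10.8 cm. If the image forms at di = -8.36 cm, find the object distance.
1/do = 1/f − 1/di → do = 37 cm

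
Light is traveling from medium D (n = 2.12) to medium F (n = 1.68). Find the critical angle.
θc = arcsin(n₂/n₁) = 52.42°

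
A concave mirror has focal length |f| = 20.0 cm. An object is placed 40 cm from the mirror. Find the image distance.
f = +20.0 cm (concave); 1/di = 1/f − 1/do → di = 40 cm (real image, in front of mirror)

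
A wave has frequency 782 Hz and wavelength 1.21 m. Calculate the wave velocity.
v = fλ = 946.2 m/s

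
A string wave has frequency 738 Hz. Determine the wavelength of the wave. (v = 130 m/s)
λ = v/f = 0.1762 m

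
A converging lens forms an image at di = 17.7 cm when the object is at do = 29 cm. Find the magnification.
M = −di/do = -0.6103 (inverted image)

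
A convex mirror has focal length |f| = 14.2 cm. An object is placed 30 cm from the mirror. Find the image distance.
f = −14.2 cm (convex); 1/di = 1/f − 1/do → di = -9.638 cm (virtual image, behind mirror)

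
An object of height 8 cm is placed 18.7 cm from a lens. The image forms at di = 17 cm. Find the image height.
hi = (-di/do) × ho = -7.273 cm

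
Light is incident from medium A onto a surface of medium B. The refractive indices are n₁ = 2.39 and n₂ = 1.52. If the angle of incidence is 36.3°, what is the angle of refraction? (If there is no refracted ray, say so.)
sin θ₂ = (n₁/n₂)·sin θ₁ = 0.9309 → θ₂ = 68.57°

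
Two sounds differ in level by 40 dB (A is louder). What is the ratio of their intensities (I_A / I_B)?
I_A/I_B = 10^(Δβ/10) = 10000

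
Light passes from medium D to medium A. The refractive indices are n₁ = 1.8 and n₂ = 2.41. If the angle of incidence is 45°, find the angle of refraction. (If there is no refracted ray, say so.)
sin θ₂ = (n₁/n₂)·sin θ₁ = 0.5281 → θ₂ = 31.88°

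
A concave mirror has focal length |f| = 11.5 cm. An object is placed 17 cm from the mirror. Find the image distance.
f = +11.5 cm (concave); 1/di = 1/f − 1/do → di = 35.55 cm (real image, in front of mirror)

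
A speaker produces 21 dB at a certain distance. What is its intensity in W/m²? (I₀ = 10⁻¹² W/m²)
I = I₀·10^(β/10) = 1.26 × 10⁻¹⁰ W/m²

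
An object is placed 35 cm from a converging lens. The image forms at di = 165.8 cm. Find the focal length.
1/f = 1/do + 1/di → f = 28.9 cm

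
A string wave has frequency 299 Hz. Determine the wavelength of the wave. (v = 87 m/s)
λ = v/f = 0.291 m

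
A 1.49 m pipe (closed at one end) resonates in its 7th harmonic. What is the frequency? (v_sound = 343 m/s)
fₙ = nv/(4L) = 402.9 Hz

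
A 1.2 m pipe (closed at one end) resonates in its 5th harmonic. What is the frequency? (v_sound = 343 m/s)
fₙ = nv/(4L) = 357.3 Hz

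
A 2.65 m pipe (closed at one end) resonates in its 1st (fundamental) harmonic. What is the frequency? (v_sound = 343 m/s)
fₙ = nv/(4L) = 32.36 Hz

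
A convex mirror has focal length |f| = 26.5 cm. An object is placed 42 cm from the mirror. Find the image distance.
f = −26.5 cm (convex); 1/di = 1/f − 1/do → di = -16.25 cm (virtual image, behind mirror)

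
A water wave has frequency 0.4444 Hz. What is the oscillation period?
T = 1/f = 2.25 s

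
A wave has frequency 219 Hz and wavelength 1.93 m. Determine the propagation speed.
v = fλ = 422.7 m/s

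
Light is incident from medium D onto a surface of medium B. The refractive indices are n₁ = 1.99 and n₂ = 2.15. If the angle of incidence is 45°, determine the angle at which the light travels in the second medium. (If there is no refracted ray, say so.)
sin θ₂ = (n₁/n₂)·sin θ₁ = 0.6545 → θ₂ = 40.88°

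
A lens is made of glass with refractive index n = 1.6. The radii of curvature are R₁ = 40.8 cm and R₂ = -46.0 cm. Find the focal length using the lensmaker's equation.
1/f = (n − 1)(1/R₁ − 1/R₂) → f = 36.04 cm (converging lens)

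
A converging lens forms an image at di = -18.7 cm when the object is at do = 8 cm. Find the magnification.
M = −di/do = 2.337 (upright image)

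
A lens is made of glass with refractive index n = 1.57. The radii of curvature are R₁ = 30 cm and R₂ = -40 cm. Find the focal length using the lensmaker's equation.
1/f = (n − 1)(1/R₁ − 1/R₂) → f = 30.08 cm (converging lens)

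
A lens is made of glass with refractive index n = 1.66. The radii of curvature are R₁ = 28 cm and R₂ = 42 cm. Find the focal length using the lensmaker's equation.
1/f = (n − 1)(1/R₁ − 1/R₂) → f = 127.3 cm (converging lens)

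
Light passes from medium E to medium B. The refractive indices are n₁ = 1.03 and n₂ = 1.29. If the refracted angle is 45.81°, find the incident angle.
sin θ₁ = (n₂/n₁)·sin θ₂ → θ₁ = 63.9°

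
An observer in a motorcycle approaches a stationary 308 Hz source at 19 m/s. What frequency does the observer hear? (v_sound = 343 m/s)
f_obs = f·(v + v_o)/v = 325.1 Hz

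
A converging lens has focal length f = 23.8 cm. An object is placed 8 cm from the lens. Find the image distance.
1/di = 1/f − 1/do → di = -12.05 cm (virtual image)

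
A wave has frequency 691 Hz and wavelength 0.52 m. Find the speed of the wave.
v = fλ = 359.3 m/s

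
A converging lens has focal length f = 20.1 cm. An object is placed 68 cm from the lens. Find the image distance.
1/di = 1/f − 1/do → di = 28.53 cm (real image)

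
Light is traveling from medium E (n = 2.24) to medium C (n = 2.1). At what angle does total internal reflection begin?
θc = arcsin(n₂/n₁) = 69.64°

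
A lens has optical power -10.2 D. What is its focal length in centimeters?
f = 1/P = -9.804 cm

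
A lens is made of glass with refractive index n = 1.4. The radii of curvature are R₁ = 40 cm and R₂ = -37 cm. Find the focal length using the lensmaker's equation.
1/f = (n − 1)(1/R₁ − 1/R₂) → f = 48.05 cm (converging lens)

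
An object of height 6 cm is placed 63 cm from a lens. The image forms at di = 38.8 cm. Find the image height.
hi = (-di/do) × ho = -3.695 cm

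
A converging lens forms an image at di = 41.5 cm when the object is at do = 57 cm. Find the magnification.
M = −di/do = -0.7281 (inverted image)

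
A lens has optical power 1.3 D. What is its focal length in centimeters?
f = 1/P = 76.92 cm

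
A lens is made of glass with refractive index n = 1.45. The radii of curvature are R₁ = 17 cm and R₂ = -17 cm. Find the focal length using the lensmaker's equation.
1/f = (n − 1)(1/R₁ − 1/R₂) → f = 18.89 cm (converging lens)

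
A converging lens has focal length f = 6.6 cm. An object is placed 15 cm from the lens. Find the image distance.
1/di = 1/f − 1/do → di = 11.79 cm (real image)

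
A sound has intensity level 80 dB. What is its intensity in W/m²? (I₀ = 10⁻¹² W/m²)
I = I₀·10^(β/10) = 1.00 × 10⁻⁴ W/m²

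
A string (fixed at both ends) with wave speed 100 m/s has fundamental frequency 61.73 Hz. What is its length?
L = v/(2f₁) = 0.81 m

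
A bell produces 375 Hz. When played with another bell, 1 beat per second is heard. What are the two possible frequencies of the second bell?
f₂ = 375 ± 1 Hz → 376 Hz or 374 Hz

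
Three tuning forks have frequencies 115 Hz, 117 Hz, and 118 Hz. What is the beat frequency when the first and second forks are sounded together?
2 Hz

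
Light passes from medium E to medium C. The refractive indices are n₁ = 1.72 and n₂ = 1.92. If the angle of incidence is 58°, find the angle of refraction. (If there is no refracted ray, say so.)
sin θ₂ = (n₁/n₂)·sin θ₁ = 0.7597 → θ₂ = 49.44°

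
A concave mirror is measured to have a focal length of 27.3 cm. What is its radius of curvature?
R = 2|f| = 54.6 cm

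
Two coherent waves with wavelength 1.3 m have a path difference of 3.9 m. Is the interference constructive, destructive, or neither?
constructive — path difference = 3λ, a whole number of wavelengths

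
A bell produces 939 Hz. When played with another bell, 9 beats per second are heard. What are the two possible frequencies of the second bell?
f₂ = 939 ± 9 Hz → 948 Hz or 930 Hz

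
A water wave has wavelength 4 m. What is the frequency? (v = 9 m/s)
f = v/λ = 2.25 Hz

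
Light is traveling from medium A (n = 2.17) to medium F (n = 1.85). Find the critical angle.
θc = arcsin(n₂/n₁) = 58.49°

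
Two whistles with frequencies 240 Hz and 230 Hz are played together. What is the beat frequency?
10 Hz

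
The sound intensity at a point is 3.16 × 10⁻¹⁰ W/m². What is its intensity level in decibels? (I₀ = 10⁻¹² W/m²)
β = 10·log₁₀(I/I₀) = 25 dB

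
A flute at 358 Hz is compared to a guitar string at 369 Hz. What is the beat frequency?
11 Hz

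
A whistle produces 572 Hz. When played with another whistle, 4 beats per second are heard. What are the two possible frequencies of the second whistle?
f₂ = 572 ± 4 Hz → 576 Hz or 568 Hz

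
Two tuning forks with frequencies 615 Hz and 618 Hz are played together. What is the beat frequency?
3 Hz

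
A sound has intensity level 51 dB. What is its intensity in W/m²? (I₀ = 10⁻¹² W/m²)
I = I₀·10^(β/10) = 1.26 × 10⁻⁷ W/m²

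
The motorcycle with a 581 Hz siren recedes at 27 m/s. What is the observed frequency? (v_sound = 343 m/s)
f_obs = f·v/(v + v_s) = 538.6 Hz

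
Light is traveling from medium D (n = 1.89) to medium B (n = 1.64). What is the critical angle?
θc = arcsin(n₂/n₁) = 60.2°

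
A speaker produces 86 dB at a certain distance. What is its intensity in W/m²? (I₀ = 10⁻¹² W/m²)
I = I₀·10^(β/10) = 3.98 × 10⁻⁴ W/m²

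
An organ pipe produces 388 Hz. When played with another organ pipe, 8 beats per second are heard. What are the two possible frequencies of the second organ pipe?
f₂ = 388 ± 8 Hz → 396 Hz or 380 Hz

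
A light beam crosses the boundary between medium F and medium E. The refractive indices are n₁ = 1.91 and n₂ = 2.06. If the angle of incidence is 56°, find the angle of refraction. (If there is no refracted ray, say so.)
sin θ₂ = (n₁/n₂)·sin θ₁ = 0.7687 → θ₂ = 50.23°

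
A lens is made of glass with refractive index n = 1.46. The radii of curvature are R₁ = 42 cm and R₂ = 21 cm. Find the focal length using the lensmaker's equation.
1/f = (n − 1)(1/R₁ − 1/R₂) → f = -91.3 cm (diverging lens)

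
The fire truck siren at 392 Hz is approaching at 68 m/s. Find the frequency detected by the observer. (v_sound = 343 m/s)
f_obs = f·v/(v − v_s) = 488.9 Hz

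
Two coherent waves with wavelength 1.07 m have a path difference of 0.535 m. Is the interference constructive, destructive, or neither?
destructive — path difference = 0.5λ, an odd multiple of λ/2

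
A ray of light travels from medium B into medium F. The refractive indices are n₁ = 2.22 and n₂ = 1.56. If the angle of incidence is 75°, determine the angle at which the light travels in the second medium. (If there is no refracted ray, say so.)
sin θ₂ = (n₁/n₂)·sin θ₁ = 1.375 > 1, so there is no refracted ray — the light undergoes total internal reflection.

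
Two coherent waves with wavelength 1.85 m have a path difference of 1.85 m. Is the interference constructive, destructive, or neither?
constructive — path difference = 1λ, a whole number of wavelengths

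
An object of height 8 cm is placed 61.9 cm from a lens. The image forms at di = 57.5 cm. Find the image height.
hi = (-di/do) × ho = -7.431 cm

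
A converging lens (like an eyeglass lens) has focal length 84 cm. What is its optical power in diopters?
P = 1/f = 1.19 D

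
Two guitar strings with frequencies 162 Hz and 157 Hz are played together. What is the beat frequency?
5 Hz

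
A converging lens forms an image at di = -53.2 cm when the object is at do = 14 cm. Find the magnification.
M = −di/do = 3.8 (upright image)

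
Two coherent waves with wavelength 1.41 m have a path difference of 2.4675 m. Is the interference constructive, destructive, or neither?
neither (partial) — path difference = 1.75λ, neither a whole number of wavelengths nor an odd multiple of λ/2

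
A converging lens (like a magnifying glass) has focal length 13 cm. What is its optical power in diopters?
P = 1/f = 7.692 D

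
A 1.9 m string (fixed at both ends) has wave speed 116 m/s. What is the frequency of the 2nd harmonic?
fₙ = nv/(2L) = 61.05 Hz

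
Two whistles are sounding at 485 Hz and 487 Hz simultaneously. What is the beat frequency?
2 Hz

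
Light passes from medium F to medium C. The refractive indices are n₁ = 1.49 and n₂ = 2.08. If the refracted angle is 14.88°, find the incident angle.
sin θ₁ = (n₂/n₁)·sin θ₂ → θ₁ = 21.01°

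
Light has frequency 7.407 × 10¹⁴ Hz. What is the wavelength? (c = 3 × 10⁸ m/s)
λ = c/f = 405 nm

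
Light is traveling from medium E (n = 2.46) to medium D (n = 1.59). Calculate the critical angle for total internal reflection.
θc = arcsin(n₂/n₁) = 40.27°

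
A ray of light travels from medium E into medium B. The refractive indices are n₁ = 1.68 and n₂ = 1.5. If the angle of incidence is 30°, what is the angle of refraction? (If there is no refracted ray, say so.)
sin θ₂ = (n₁/n₂)·sin θ₁ = 0.56 → θ₂ = 34.06°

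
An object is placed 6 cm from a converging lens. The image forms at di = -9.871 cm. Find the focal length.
1/f = 1/do + 1/di → f = 15.3 cm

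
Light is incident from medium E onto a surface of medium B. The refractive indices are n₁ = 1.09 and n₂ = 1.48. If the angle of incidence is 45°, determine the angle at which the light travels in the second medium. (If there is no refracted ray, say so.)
sin θ₂ = (n₁/n₂)·sin θ₁ = 0.5208 → θ₂ = 31.38°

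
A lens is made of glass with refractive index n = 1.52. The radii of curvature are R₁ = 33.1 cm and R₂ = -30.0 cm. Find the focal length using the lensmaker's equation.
1/f = (n − 1)(1/R₁ − 1/R₂) → f = 30.26 cm (converging lens)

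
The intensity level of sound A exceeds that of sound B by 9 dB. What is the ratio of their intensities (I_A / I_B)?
I_A/I_B = 10^(Δβ/10) = 7.943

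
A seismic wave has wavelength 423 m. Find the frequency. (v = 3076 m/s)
f = v/λ = 7.272 Hz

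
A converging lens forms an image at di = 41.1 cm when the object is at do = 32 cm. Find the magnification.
M = −di/do = -1.284 (inverted image)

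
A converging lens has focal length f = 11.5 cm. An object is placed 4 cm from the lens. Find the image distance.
1/di = 1/f − 1/do → di = -6.133 cm (virtual image)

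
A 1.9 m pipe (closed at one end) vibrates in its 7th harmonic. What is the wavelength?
λₙ = 4L/n = 1.086 m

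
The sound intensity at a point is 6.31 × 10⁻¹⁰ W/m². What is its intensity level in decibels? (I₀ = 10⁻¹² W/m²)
β = 10·log₁₀(I/I₀) = 28 dB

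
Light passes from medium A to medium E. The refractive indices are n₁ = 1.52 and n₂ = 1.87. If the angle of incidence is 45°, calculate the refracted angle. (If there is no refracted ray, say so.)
sin θ₂ = (n₁/n₂)·sin θ₁ = 0.5748 → θ₂ = 35.08°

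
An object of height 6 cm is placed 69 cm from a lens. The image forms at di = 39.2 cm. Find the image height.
hi = (-di/do) × ho = -3.409 cm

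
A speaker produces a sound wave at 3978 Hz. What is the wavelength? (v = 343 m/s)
λ = v/f = 0.08622 m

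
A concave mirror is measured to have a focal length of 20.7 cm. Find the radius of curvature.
R = 2|f| = 41.4 cm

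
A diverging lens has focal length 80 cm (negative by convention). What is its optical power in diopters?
P = 1/f = -1.25 D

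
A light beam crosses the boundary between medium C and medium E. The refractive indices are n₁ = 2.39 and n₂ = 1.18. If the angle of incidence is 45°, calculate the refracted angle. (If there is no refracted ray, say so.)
sin θ₂ = (n₁/n₂)·sin θ₁ = 1.432 > 1, so there is no refracted ray — the light undergoes total internal reflection.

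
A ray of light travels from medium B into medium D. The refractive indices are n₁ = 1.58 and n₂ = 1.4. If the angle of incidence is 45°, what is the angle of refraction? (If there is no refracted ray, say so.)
sin θ₂ = (n₁/n₂)·sin θ₁ = 0.798 → θ₂ = 52.94°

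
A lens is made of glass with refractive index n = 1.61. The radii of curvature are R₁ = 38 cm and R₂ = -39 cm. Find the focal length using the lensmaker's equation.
1/f = (n − 1)(1/R₁ − 1/R₂) → f = 31.55 cm (converging lens)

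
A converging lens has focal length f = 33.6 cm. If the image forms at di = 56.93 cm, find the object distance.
1/do = 1/f − 1/di → do = 81.99 cm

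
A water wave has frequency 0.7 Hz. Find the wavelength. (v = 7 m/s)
λ = v/f = 10 m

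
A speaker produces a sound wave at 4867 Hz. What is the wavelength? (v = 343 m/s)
λ = v/f = 0.07047 m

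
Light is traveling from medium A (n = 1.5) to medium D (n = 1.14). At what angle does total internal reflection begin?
θc = arcsin(n₂/n₁) = 49.46°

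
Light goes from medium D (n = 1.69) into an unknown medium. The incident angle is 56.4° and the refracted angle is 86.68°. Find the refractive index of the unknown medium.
n₂ = n₁·sin θ₁ / sin θ₂ = 1.41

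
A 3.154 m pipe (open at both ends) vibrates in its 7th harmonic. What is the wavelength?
λₙ = 2L/n = 0.9011 m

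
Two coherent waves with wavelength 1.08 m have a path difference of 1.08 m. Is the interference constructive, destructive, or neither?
constructive — path difference = 1λ, a whole number of wavelengths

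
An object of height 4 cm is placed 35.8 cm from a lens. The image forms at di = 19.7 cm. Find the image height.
hi = (-di/do) × ho = -2.201 cm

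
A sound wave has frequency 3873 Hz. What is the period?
T = 1/f = 2.582 × 10⁻⁴ s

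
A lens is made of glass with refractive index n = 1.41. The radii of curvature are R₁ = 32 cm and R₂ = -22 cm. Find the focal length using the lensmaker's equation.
1/f = (n − 1)(1/R₁ − 1/R₂) → f = 31.8 cm (converging lens)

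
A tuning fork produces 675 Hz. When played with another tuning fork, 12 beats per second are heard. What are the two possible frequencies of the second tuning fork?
f₂ = 675 ± 12 Hz → 687 Hz or 663 Hz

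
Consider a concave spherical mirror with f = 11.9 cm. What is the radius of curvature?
R = 2|f| = 23.8 cm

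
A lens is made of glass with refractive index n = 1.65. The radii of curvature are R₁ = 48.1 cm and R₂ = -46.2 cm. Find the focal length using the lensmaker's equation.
1/f = (n − 1)(1/R₁ − 1/R₂) → f = 36.25 cm (converging lens)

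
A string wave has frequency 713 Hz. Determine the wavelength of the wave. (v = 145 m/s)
λ = v/f = 0.2034 m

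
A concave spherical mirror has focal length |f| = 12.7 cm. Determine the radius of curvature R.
R = 2|f| = 25.4 cm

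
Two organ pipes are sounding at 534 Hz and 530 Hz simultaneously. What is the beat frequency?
4 Hz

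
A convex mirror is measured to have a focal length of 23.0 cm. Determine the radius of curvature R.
R = 2|f| = 46 cm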